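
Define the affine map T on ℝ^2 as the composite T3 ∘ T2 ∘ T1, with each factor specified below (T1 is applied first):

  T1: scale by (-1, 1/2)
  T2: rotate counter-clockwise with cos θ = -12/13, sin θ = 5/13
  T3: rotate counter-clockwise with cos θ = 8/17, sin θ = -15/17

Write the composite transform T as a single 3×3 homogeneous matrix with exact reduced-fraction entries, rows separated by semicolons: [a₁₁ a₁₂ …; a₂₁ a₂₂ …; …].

T = [21/221 -110/221 0; -220/221 -21/442 0; 0 0 1]

T1 = [-1 0 0; 0 1/2 0; 0 0 1]
T2·T1 = [12/13 -5/26 0; -5/13 -6/13 0; 0 0 1]
T3·…·T1 = [21/221 -110/221 0; -220/221 -21/442 0; 0 0 1]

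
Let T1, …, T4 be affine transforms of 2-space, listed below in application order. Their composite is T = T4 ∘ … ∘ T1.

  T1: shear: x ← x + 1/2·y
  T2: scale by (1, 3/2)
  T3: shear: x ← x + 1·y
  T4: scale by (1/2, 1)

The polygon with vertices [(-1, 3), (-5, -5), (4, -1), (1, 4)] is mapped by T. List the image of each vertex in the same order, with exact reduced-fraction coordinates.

T1 shear: x ← x + 1/2·y: (-1, 3) → (1/2, 3); (-5, -5) → (-15/2, -5); (4, -1) → (7/2, -1); (1, 4) → (3, 4)
T2 scale by (1, 3/2): (1/2, 3) → (1/2, 9/2); (-15/2, -5) → (-15/2, -15/2); (7/2, -1) → (7/2, -3/2); (3, 4) → (3, 6)
T3 shear: x ← x + 1·y: (1/2, 9/2) → (5, 9/2); (-15/2, -15/2) → (-15, -15/2); (7/2, -3/2) → (2, -3/2); (3, 6) → (9, 6)
T4 scale by (1/2, 1): (5, 9/2) → (5/2, 9/2); (-15, -15/2) → (-15/2, -15/2); (2, -3/2) → (1, -3/2); (9, 6) → (9/2, 6)

image vertices: (5/2, 9/2), (-15/2, -15/2), (1, -3/2), (9/2, 6)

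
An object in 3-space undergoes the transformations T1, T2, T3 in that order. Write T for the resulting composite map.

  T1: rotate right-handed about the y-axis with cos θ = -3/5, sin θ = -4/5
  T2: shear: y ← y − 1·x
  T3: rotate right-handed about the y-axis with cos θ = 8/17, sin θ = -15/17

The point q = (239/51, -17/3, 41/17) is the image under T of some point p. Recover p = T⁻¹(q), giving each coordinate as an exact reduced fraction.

T1 = [-3/5 0 -4/5 0; 0 1 0 0; 4/5 0 -3/5 0; 0 0 0 1]
T2·T1 = [-3/5 0 -4/5 0; 3/5 1 4/5 0; 4/5 0 -3/5 0; 0 0 0 1]
T3·…·T1 = [-84/85 0 13/85 0; 3/5 1 4/5 0; -13/85 0 -84/85 0; 0 0 0 1]
det M = 1; M⁻¹ = [-84/85 0 -13/85 0; 8/17 1 15/17 0; 13/85 0 -84/85 0; 0 0 0 1]
M⁻¹ · (239/51, -17/3, 41/17)ᵀ = (-5, -4/3, -5/3)ᵀ

p = (-5, -4/3, -5/3)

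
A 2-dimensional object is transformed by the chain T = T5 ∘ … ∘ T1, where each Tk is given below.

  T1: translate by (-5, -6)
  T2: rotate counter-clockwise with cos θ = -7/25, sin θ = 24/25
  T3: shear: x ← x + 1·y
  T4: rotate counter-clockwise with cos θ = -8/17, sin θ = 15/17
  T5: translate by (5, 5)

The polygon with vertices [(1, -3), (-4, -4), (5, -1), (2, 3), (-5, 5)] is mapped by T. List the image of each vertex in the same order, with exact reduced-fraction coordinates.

image vertices: (932/425, 5554/425), (3059/425, 5648/425), (-346/425, 4988/425), (2554/425, 3163/425), (396/25, 112/25)

T1 translate by (-5, -6): (1, -3) → (-4, -9); (-4, -4) → (-9, -10); (5, -1) → (0, -7); (2, 3) → (-3, -3); (-5, 5) → (-10, -1)
T2 rotate counter-clockwise with cos θ = -7/25, sin θ = 24/25: (-4, -9) → (244/25, -33/25); (-9, -10) → (303/25, -146/25); (0, -7) → (168/25, 49/25); (-3, -3) → (93/25, -51/25); (-10, -1) → (94/25, -233/25)
T3 shear: x ← x + 1·y: (244/25, -33/25) → (211/25, -33/25); (303/25, -146/25) → (157/25, -146/25); (168/25, 49/25) → (217/25, 49/25); (93/25, -51/25) → (42/25, -51/25); (94/25, -233/25) → (-139/25, -233/25)
T4 rotate counter-clockwise with cos θ = -8/17, sin θ = 15/17: (211/25, -33/25) → (-1193/425, 3429/425); (157/25, -146/25) → (934/425, 3523/425); (217/25, 49/25) → (-2471/425, 2863/425); (42/25, -51/25) → (429/425, 1038/425); (-139/25, -233/25) → (271/25, -13/25)
T5 translate by (5, 5): (-1193/425, 3429/425) → (932/425, 5554/425); (934/425, 3523/425) → (3059/425, 5648/425); (-2471/425, 2863/425) → (-346/425, 4988/425); (429/425, 1038/425) → (2554/425, 3163/425); (271/25, -13/25) → (396/25, 112/25)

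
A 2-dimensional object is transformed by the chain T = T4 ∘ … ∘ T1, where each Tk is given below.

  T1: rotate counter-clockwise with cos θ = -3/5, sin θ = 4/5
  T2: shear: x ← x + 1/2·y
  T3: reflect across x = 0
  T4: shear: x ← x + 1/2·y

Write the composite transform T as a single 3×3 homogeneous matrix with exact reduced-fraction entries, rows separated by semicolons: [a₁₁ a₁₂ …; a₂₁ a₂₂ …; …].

T = [3/5 4/5 0; 4/5 -3/5 0; 0 0 1]

T1 = [-3/5 -4/5 0; 4/5 -3/5 0; 0 0 1]
T2·T1 = [-1/5 -11/10 0; 4/5 -3/5 0; 0 0 1]
T3·…·T1 = [1/5 11/10 0; 4/5 -3/5 0; 0 0 1]
T4·…·T1 = [3/5 4/5 0; 4/5 -3/5 0; 0 0 1]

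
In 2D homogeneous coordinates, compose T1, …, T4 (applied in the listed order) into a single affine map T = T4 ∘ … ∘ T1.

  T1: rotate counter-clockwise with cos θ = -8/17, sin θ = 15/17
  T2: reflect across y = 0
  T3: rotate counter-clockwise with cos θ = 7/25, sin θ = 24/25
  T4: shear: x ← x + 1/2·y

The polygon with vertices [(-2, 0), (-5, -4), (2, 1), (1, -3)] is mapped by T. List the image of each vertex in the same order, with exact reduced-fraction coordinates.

image vertices: (-311/425, 594/425), (2037/850, 2701/425), (-138/425, -898/425), (601/170, 123/85)

T1 rotate counter-clockwise with cos θ = -8/17, sin θ = 15/17: (-2, 0) → (16/17, -30/17); (-5, -4) → (100/17, -43/17); (2, 1) → (-31/17, 22/17); (1, -3) → (37/17, 39/17)
T2 reflect across y = 0: (16/17, -30/17) → (16/17, 30/17); (100/17, -43/17) → (100/17, 43/17); (-31/17, 22/17) → (-31/17, -22/17); (37/17, 39/17) → (37/17, -39/17)
T3 rotate counter-clockwise with cos θ = 7/25, sin θ = 24/25: (16/17, 30/17) → (-608/425, 594/425); (100/17, 43/17) → (-332/425, 2701/425); (-31/17, -22/17) → (311/425, -898/425); (37/17, -39/17) → (239/85, 123/85)
T4 shear: x ← x + 1/2·y: (-608/425, 594/425) → (-311/425, 594/425); (-332/425, 2701/425) → (2037/850, 2701/425); (311/425, -898/425) → (-138/425, -898/425); (239/85, 123/85) → (601/170, 123/85)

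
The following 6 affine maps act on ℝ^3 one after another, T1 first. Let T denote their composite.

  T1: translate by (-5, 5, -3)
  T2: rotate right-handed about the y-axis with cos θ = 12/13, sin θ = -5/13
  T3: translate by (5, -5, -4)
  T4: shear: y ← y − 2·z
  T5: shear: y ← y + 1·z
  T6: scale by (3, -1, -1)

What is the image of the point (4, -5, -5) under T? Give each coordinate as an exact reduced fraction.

T1 translate by (-5, 5, -3): (4, -5, -5) → (-1, 0, -8)
T2 rotate right-handed about the y-axis with cos θ = 12/13, sin θ = -5/13: (-1, 0, -8) → (28/13, 0, -101/13)
T3 translate by (5, -5, -4): (28/13, 0, -101/13) → (93/13, -5, -153/13)
T4 shear: y ← y − 2·z: (93/13, -5, -153/13) → (93/13, 241/13, -153/13)
T5 shear: y ← y + 1·z: (93/13, 241/13, -153/13) → (93/13, 88/13, -153/13)
T6 scale by (3, -1, -1): (93/13, 88/13, -153/13) → (279/13, -88/13, 153/13)

T(p) = (279/13, -88/13, 153/13)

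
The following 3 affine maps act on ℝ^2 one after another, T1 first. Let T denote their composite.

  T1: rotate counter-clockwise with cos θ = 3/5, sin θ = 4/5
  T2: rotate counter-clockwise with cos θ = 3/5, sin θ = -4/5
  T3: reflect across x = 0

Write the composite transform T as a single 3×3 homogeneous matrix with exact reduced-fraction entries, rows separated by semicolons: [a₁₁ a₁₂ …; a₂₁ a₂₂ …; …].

T1 = [3/5 -4/5 0; 4/5 3/5 0; 0 0 1]
T2·T1 = [1 0 0; 0 1 0; 0 0 1]
T3·…·T1 = [-1 0 0; 0 1 0; 0 0 1]

T = [-1 0 0; 0 1 0; 0 0 1]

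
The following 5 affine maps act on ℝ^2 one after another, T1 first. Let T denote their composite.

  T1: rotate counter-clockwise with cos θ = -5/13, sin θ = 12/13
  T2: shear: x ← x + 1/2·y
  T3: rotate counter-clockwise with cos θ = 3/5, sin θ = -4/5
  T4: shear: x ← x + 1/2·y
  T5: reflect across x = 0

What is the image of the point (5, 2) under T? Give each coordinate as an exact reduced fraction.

T1 rotate counter-clockwise with cos θ = -5/13, sin θ = 12/13: (5, 2) → (-49/13, 50/13)
T2 shear: x ← x + 1/2·y: (-49/13, 50/13) → (-24/13, 50/13)
T3 rotate counter-clockwise with cos θ = 3/5, sin θ = -4/5: (-24/13, 50/13) → (128/65, 246/65)
T4 shear: x ← x + 1/2·y: (128/65, 246/65) → (251/65, 246/65)
T5 reflect across x = 0: (251/65, 246/65) → (-251/65, 246/65)

T(p) = (-251/65, 246/65)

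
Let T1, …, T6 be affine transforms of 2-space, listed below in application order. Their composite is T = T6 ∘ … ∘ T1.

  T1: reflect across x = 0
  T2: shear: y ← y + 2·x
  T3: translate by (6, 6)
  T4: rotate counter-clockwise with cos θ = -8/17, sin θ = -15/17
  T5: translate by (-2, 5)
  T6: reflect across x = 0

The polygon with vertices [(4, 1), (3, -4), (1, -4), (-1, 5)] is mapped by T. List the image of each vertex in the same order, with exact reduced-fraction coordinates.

T1 reflect across x = 0: (4, 1) → (-4, 1); (3, -4) → (-3, -4); (1, -4) → (-1, -4); (-1, 5) → (1, 5)
T2 shear: y ← y + 2·x: (-4, 1) → (-4, -7); (-3, -4) → (-3, -10); (-1, -4) → (-1, -6); (1, 5) → (1, 7)
T3 translate by (6, 6): (-4, -7) → (2, -1); (-3, -10) → (3, -4); (-1, -6) → (5, 0); (1, 7) → (7, 13)
T4 rotate counter-clockwise with cos θ = -8/17, sin θ = -15/17: (2, -1) → (-31/17, -22/17); (3, -4) → (-84/17, -13/17); (5, 0) → (-40/17, -75/17); (7, 13) → (139/17, -209/17)
T5 translate by (-2, 5): (-31/17, -22/17) → (-65/17, 63/17); (-84/17, -13/17) → (-118/17, 72/17); (-40/17, -75/17) → (-74/17, 10/17); (139/17, -209/17) → (105/17, -124/17)
T6 reflect across x = 0: (-65/17, 63/17) → (65/17, 63/17); (-118/17, 72/17) → (118/17, 72/17); (-74/17, 10/17) → (74/17, 10/17); (105/17, -124/17) → (-105/17, -124/17)

image vertices: (65/17, 63/17), (118/17, 72/17), (74/17, 10/17), (-105/17, -124/17)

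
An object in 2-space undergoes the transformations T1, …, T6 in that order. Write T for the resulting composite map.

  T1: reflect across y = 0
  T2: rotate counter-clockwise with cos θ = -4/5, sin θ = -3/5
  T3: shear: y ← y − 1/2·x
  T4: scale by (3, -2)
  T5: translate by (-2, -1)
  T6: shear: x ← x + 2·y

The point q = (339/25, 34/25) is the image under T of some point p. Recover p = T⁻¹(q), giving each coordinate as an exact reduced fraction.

p = (-4, -9/5)

T1 = [1 0 0; 0 -1 0; 0 0 1]
T2·T1 = [-4/5 -3/5 0; -3/5 4/5 0; 0 0 1]
T3·…·T1 = [-4/5 -3/5 0; -1/5 11/10 0; 0 0 1]
T4·…·T1 = [-12/5 -9/5 0; 2/5 -11/5 0; 0 0 1]
T5·…·T1 = [-12/5 -9/5 -2; 2/5 -11/5 -1; 0 0 1]
T6·…·T1 = [-8/5 -31/5 -4; 2/5 -11/5 -1; 0 0 1]
det M = 6; M⁻¹ = [-11/30 31/30 -13/30; -1/15 -4/15 -8/15; 0 0 1]
M⁻¹ · (339/25, 34/25)ᵀ = (-4, -9/5)ᵀ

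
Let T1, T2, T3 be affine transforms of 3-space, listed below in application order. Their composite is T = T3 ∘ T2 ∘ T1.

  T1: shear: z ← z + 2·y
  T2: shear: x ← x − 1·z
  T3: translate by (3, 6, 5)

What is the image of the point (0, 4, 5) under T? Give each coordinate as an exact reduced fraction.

T(p) = (-10, 10, 18)

T1 shear: z ← z + 2·y: (0, 4, 5) → (0, 4, 13)
T2 shear: x ← x − 1·z: (0, 4, 13) → (-13, 4, 13)
T3 translate by (3, 6, 5): (-13, 4, 13) → (-10, 10, 18)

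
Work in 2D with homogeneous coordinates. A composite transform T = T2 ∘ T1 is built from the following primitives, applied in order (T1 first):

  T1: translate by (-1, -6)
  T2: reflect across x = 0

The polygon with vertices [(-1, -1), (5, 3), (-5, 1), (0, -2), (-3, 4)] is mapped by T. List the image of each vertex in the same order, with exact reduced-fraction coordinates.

T1 translate by (-1, -6): (-1, -1) → (-2, -7); (5, 3) → (4, -3); (-5, 1) → (-6, -5); (0, -2) → (-1, -8); (-3, 4) → (-4, -2)
T2 reflect across x = 0: (-2, -7) → (2, -7); (4, -3) → (-4, -3); (-6, -5) → (6, -5); (-1, -8) → (1, -8); (-4, -2) → (4, -2)

image vertices: (2, -7), (-4, -3), (6, -5), (1, -8), (4, -2)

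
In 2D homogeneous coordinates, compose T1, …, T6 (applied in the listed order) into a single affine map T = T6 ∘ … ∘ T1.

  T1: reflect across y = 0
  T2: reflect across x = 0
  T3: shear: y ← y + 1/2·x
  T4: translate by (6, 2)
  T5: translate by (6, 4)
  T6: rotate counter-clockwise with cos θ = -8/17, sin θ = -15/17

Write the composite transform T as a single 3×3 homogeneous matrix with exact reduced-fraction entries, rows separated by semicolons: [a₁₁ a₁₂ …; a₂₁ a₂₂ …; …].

T1 = [1 0 0; 0 -1 0; 0 0 1]
T2·T1 = [-1 0 0; 0 -1 0; 0 0 1]
T3·…·T1 = [-1 0 0; -1/2 -1 0; 0 0 1]
T4·…·T1 = [-1 0 6; -1/2 -1 2; 0 0 1]
T5·…·T1 = [-1 0 12; -1/2 -1 6; 0 0 1]
T6·…·T1 = [1/34 -15/17 -6/17; 19/17 8/17 -228/17; 0 0 1]

T = [1/34 -15/17 -6/17; 19/17 8/17 -228/17; 0 0 1]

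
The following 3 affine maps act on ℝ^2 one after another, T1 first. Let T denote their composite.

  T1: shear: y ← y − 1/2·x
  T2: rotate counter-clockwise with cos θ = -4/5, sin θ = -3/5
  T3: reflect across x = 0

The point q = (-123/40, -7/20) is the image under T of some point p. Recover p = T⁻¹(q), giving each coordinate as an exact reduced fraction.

p = (-9/4, 1)

T1 = [1 0 0; -1/2 1 0; 0 0 1]
T2·T1 = [-11/10 3/5 0; -1/5 -4/5 0; 0 0 1]
T3·…·T1 = [11/10 -3/5 0; -1/5 -4/5 0; 0 0 1]
det M = -1; M⁻¹ = [4/5 -3/5 0; -1/5 -11/10 0; 0 0 1]
M⁻¹ · (-123/40, -7/20)ᵀ = (-9/4, 1)ᵀ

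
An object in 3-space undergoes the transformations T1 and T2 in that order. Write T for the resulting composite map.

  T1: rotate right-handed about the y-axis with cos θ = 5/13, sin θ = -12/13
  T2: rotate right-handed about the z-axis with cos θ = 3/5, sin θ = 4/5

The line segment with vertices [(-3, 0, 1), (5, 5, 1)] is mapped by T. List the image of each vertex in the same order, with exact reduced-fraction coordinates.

image vertices: (-81/65, -108/65, -31/13), (-17/5, 19/5, 5)

T1 rotate right-handed about the y-axis with cos θ = 5/13, sin θ = -12/13: (-3, 0, 1) → (-27/13, 0, -31/13); (5, 5, 1) → (1, 5, 5)
T2 rotate right-handed about the z-axis with cos θ = 3/5, sin θ = 4/5: (-27/13, 0, -31/13) → (-81/65, -108/65, -31/13); (1, 5, 5) → (-17/5, 19/5, 5)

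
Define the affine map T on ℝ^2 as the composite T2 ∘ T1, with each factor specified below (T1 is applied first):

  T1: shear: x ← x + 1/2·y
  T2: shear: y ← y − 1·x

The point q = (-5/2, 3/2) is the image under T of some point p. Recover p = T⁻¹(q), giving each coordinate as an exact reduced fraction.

T1 = [1 1/2 0; 0 1 0; 0 0 1]
T2·T1 = [1 1/2 0; -1 1/2 0; 0 0 1]
det M = 1; M⁻¹ = [1/2 -1/2 0; 1 1 0; 0 0 1]
M⁻¹ · (-5/2, 3/2)ᵀ = (-2, -1)ᵀ

p = (-2, -1)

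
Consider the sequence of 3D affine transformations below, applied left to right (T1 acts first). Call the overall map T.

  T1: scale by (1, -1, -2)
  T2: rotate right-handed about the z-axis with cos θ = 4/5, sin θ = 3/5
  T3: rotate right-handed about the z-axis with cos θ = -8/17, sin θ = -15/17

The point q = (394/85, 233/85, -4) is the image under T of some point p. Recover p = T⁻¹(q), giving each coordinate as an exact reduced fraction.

p = (-2, -5, 2)

T1 = [1 0 0 0; 0 -1 0 0; 0 0 -2 0; 0 0 0 1]
T2·T1 = [4/5 3/5 0 0; 3/5 -4/5 0 0; 0 0 -2 0; 0 0 0 1]
T3·…·T1 = [13/85 -84/85 0 0; -84/85 -13/85 0 0; 0 0 -2 0; 0 0 0 1]
det M = 2; M⁻¹ = [13/85 -84/85 0 0; -84/85 -13/85 0 0; 0 0 -1/2 0; 0 0 0 1]
M⁻¹ · (394/85, 233/85, -4)ᵀ = (-2, -5, 2)ᵀ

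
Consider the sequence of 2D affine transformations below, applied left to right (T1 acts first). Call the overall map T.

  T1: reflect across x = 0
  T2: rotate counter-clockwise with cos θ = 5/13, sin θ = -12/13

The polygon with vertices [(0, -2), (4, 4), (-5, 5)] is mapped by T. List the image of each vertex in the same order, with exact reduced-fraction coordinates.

image vertices: (-24/13, -10/13), (28/13, 68/13), (85/13, -35/13)

T1 reflect across x = 0: (0, -2) → (0, -2); (4, 4) → (-4, 4); (-5, 5) → (5, 5)
T2 rotate counter-clockwise with cos θ = 5/13, sin θ = -12/13: (0, -2) → (-24/13, -10/13); (-4, 4) → (28/13, 68/13); (5, 5) → (85/13, -35/13)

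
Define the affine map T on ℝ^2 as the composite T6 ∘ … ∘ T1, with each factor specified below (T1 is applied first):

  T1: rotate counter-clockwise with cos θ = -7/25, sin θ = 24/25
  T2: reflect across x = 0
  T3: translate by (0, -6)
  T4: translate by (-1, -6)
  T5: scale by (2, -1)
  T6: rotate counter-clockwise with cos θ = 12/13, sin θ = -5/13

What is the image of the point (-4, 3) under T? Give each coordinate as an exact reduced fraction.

T(p) = (2541/325, 4814/325)

T1 rotate counter-clockwise with cos θ = -7/25, sin θ = 24/25: (-4, 3) → (-44/25, -117/25)
T2 reflect across x = 0: (-44/25, -117/25) → (44/25, -117/25)
T3 translate by (0, -6): (44/25, -117/25) → (44/25, -267/25)
T4 translate by (-1, -6): (44/25, -267/25) → (19/25, -417/25)
T5 scale by (2, -1): (19/25, -417/25) → (38/25, 417/25)
T6 rotate counter-clockwise with cos θ = 12/13, sin θ = -5/13: (38/25, 417/25) → (2541/325, 4814/325)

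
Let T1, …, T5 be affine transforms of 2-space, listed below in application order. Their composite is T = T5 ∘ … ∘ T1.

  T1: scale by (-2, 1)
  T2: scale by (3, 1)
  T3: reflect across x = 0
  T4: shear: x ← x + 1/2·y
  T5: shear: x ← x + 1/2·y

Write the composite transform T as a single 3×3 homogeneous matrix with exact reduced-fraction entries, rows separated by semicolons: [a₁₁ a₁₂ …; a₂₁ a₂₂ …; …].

T = [6 1 0; 0 1 0; 0 0 1]

T1 = [-2 0 0; 0 1 0; 0 0 1]
T2·T1 = [-6 0 0; 0 1 0; 0 0 1]
T3·…·T1 = [6 0 0; 0 1 0; 0 0 1]
T4·…·T1 = [6 1/2 0; 0 1 0; 0 0 1]
T5·…·T1 = [6 1 0; 0 1 0; 0 0 1]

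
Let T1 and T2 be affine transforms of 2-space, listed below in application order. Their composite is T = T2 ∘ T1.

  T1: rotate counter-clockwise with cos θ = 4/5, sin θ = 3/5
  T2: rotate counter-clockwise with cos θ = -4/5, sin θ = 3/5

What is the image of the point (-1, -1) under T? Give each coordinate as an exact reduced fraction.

T1 rotate counter-clockwise with cos θ = 4/5, sin θ = 3/5: (-1, -1) → (-1/5, -7/5)
T2 rotate counter-clockwise with cos θ = -4/5, sin θ = 3/5: (-1/5, -7/5) → (1, 1)

T(p) = (1, 1)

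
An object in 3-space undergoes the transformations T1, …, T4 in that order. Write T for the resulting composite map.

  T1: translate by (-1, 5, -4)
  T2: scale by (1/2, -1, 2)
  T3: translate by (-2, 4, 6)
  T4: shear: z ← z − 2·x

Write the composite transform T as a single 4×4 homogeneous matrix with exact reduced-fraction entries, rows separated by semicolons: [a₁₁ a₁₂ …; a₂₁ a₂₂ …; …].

T1 = [1 0 0 -1; 0 1 0 5; 0 0 1 -4; 0 0 0 1]
T2·T1 = [1/2 0 0 -1/2; 0 -1 0 -5; 0 0 2 -8; 0 0 0 1]
T3·…·T1 = [1/2 0 0 -5/2; 0 -1 0 -1; 0 0 2 -2; 0 0 0 1]
T4·…·T1 = [1/2 0 0 -5/2; 0 -1 0 -1; -1 0 2 3; 0 0 0 1]

T = [1/2 0 0 -5/2; 0 -1 0 -1; -1 0 2 3; 0 0 0 1]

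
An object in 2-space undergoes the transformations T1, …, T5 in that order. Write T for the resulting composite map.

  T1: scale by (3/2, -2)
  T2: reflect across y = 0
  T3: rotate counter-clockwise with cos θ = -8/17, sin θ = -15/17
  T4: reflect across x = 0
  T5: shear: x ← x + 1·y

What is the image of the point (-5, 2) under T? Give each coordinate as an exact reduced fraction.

T(p) = (-79/34, 161/34)

T1 scale by (3/2, -2): (-5, 2) → (-15/2, -4)
T2 reflect across y = 0: (-15/2, -4) → (-15/2, 4)
T3 rotate counter-clockwise with cos θ = -8/17, sin θ = -15/17: (-15/2, 4) → (120/17, 161/34)
T4 reflect across x = 0: (120/17, 161/34) → (-120/17, 161/34)
T5 shear: x ← x + 1·y: (-120/17, 161/34) → (-79/34, 161/34)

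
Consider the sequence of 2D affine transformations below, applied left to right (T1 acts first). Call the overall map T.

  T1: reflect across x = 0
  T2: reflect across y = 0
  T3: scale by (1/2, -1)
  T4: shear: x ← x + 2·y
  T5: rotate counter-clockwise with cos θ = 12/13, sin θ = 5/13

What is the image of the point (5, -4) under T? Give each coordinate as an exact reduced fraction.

T(p) = (-106/13, -201/26)

T1 reflect across x = 0: (5, -4) → (-5, -4)
T2 reflect across y = 0: (-5, -4) → (-5, 4)
T3 scale by (1/2, -1): (-5, 4) → (-5/2, -4)
T4 shear: x ← x + 2·y: (-5/2, -4) → (-21/2, -4)
T5 rotate counter-clockwise with cos θ = 12/13, sin θ = 5/13: (-21/2, -4) → (-106/13, -201/26)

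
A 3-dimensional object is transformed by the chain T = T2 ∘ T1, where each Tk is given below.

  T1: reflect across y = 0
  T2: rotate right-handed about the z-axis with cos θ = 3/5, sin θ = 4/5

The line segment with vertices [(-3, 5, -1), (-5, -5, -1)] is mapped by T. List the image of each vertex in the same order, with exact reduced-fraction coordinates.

image vertices: (11/5, -27/5, -1), (-7, -1, -1)

T1 reflect across y = 0: (-3, 5, -1) → (-3, -5, -1); (-5, -5, -1) → (-5, 5, -1)
T2 rotate right-handed about the z-axis with cos θ = 3/5, sin θ = 4/5: (-3, -5, -1) → (11/5, -27/5, -1); (-5, 5, -1) → (-7, -1, -1)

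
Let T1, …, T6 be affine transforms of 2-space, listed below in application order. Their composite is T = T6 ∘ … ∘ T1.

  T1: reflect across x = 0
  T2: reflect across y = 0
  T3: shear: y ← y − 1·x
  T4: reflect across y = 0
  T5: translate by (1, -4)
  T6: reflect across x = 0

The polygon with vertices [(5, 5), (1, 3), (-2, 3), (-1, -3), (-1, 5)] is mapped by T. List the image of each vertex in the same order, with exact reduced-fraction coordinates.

T1 reflect across x = 0: (5, 5) → (-5, 5); (1, 3) → (-1, 3); (-2, 3) → (2, 3); (-1, -3) → (1, -3); (-1, 5) → (1, 5)
T2 reflect across y = 0: (-5, 5) → (-5, -5); (-1, 3) → (-1, -3); (2, 3) → (2, -3); (1, -3) → (1, 3); (1, 5) → (1, -5)
T3 shear: y ← y − 1·x: (-5, -5) → (-5, 0); (-1, -3) → (-1, -2); (2, -3) → (2, -5); (1, 3) → (1, 2); (1, -5) → (1, -6)
T4 reflect across y = 0: (-5, 0) → (-5, 0); (-1, -2) → (-1, 2); (2, -5) → (2, 5); (1, 2) → (1, -2); (1, -6) → (1, 6)
T5 translate by (1, -4): (-5, 0) → (-4, -4); (-1, 2) → (0, -2); (2, 5) → (3, 1); (1, -2) → (2, -6); (1, 6) → (2, 2)
T6 reflect across x = 0: (-4, -4) → (4, -4); (0, -2) → (0, -2); (3, 1) → (-3, 1); (2, -6) → (-2, -6); (2, 2) → (-2, 2)

image vertices: (4, -4), (0, -2), (-3, 1), (-2, -6), (-2, 2)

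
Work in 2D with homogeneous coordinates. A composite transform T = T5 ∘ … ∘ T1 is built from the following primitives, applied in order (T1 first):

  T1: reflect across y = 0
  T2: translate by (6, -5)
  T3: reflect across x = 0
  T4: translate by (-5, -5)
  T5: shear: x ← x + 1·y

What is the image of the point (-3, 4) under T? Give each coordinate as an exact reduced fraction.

T1 reflect across y = 0: (-3, 4) → (-3, -4)
T2 translate by (6, -5): (-3, -4) → (3, -9)
T3 reflect across x = 0: (3, -9) → (-3, -9)
T4 translate by (-5, -5): (-3, -9) → (-8, -14)
T5 shear: x ← x + 1·y: (-8, -14) → (-22, -14)

T(p) = (-22, -14)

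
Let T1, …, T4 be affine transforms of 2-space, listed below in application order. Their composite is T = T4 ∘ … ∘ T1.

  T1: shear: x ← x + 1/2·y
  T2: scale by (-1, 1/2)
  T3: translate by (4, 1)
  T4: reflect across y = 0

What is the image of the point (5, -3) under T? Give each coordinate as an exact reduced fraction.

T1 shear: x ← x + 1/2·y: (5, -3) → (7/2, -3)
T2 scale by (-1, 1/2): (7/2, -3) → (-7/2, -3/2)
T3 translate by (4, 1): (-7/2, -3/2) → (1/2, -1/2)
T4 reflect across y = 0: (1/2, -1/2) → (1/2, 1/2)

T(p) = (1/2, 1/2)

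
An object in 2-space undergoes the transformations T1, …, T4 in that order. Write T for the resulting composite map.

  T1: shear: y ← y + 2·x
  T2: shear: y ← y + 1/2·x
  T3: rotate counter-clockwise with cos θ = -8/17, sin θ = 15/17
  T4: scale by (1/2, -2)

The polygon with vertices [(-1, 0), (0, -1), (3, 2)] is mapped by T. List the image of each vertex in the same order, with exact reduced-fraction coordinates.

image vertices: (91/68, -10/17), (15/34, -16/17), (-333/68, 62/17)

T1 shear: y ← y + 2·x: (-1, 0) → (-1, -2); (0, -1) → (0, -1); (3, 2) → (3, 8)
T2 shear: y ← y + 1/2·x: (-1, -2) → (-1, -5/2); (0, -1) → (0, -1); (3, 8) → (3, 19/2)
T3 rotate counter-clockwise with cos θ = -8/17, sin θ = 15/17: (-1, -5/2) → (91/34, 5/17); (0, -1) → (15/17, 8/17); (3, 19/2) → (-333/34, -31/17)
T4 scale by (1/2, -2): (91/34, 5/17) → (91/68, -10/17); (15/17, 8/17) → (15/34, -16/17); (-333/34, -31/17) → (-333/68, 62/17)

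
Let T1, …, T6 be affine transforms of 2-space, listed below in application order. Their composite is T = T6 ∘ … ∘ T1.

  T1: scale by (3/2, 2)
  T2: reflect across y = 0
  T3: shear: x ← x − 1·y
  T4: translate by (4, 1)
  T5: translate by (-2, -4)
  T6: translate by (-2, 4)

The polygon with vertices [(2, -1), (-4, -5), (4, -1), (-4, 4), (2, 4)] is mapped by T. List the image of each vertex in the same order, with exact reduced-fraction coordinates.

image vertices: (1, 3), (-16, 11), (4, 3), (2, -7), (11, -7)

T1 scale by (3/2, 2): (2, -1) → (3, -2); (-4, -5) → (-6, -10); (4, -1) → (6, -2); (-4, 4) → (-6, 8); (2, 4) → (3, 8)
T2 reflect across y = 0: (3, -2) → (3, 2); (-6, -10) → (-6, 10); (6, -2) → (6, 2); (-6, 8) → (-6, -8); (3, 8) → (3, -8)
T3 shear: x ← x − 1·y: (3, 2) → (1, 2); (-6, 10) → (-16, 10); (6, 2) → (4, 2); (-6, -8) → (2, -8); (3, -8) → (11, -8)
T4 translate by (4, 1): (1, 2) → (5, 3); (-16, 10) → (-12, 11); (4, 2) → (8, 3); (2, -8) → (6, -7); (11, -8) → (15, -7)
T5 translate by (-2, -4): (5, 3) → (3, -1); (-12, 11) → (-14, 7); (8, 3) → (6, -1); (6, -7) → (4, -11); (15, -7) → (13, -11)
T6 translate by (-2, 4): (3, -1) → (1, 3); (-14, 7) → (-16, 11); (6, -1) → (4, 3); (4, -11) → (2, -7); (13, -11) → (11, -7)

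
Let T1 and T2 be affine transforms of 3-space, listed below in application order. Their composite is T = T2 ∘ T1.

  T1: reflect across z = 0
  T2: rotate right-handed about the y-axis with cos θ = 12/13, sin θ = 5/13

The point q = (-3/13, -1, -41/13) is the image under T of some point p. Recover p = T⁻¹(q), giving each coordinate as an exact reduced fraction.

p = (1, -1, 3)

T1 = [1 0 0 0; 0 1 0 0; 0 0 -1 0; 0 0 0 1]
T2·T1 = [12/13 0 -5/13 0; 0 1 0 0; -5/13 0 -12/13 0; 0 0 0 1]
det M = -1; M⁻¹ = [12/13 0 -5/13 0; 0 1 0 0; -5/13 0 -12/13 0; 0 0 0 1]
M⁻¹ · (-3/13, -1, -41/13)ᵀ = (1, -1, 3)ᵀ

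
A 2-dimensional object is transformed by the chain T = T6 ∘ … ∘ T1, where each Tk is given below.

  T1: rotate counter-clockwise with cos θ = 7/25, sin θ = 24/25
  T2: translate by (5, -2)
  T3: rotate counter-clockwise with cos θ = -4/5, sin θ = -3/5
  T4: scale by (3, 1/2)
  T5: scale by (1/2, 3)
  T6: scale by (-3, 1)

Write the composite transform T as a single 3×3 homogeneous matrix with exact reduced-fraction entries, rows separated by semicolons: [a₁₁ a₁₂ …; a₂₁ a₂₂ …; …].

T1 = [7/25 -24/25 0; 24/25 7/25 0; 0 0 1]
T2·T1 = [7/25 -24/25 5; 24/25 7/25 -2; 0 0 1]
T3·…·T1 = [44/125 117/125 -26/5; -117/125 44/125 -7/5; 0 0 1]
T4·…·T1 = [132/125 351/125 -78/5; -117/250 22/125 -7/10; 0 0 1]
T5·…·T1 = [66/125 351/250 -39/5; -351/250 66/125 -21/10; 0 0 1]
T6·…·T1 = [-198/125 -1053/250 117/5; -351/250 66/125 -21/10; 0 0 1]

T = [-198/125 -1053/250 117/5; -351/250 66/125 -21/10; 0 0 1]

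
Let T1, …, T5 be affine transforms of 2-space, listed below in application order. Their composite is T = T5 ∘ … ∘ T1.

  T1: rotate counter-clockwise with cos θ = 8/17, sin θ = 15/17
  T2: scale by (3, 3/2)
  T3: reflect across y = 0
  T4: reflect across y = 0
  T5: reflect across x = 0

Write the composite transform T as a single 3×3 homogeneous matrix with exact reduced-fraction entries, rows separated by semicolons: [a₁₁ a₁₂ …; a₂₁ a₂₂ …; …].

T1 = [8/17 -15/17 0; 15/17 8/17 0; 0 0 1]
T2·T1 = [24/17 -45/17 0; 45/34 12/17 0; 0 0 1]
T3·…·T1 = [24/17 -45/17 0; -45/34 -12/17 0; 0 0 1]
T4·…·T1 = [24/17 -45/17 0; 45/34 12/17 0; 0 0 1]
T5·…·T1 = [-24/17 45/17 0; 45/34 12/17 0; 0 0 1]

T = [-24/17 45/17 0; 45/34 12/17 0; 0 0 1]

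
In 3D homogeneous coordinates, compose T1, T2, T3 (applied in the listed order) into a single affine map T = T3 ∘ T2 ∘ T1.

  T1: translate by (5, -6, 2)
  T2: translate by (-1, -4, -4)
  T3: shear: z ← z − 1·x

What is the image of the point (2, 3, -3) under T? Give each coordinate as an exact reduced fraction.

T(p) = (6, -7, -11)

T1 translate by (5, -6, 2): (2, 3, -3) → (7, -3, -1)
T2 translate by (-1, -4, -4): (7, -3, -1) → (6, -7, -5)
T3 shear: z ← z − 1·x: (6, -7, -5) → (6, -7, -11)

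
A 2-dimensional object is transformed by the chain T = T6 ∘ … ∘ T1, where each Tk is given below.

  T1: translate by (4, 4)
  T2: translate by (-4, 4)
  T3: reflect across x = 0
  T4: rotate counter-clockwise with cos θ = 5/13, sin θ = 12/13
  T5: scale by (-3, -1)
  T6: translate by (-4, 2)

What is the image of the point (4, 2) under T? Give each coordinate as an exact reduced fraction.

T1 translate by (4, 4): (4, 2) → (8, 6)
T2 translate by (-4, 4): (8, 6) → (4, 10)
T3 reflect across x = 0: (4, 10) → (-4, 10)
T4 rotate counter-clockwise with cos θ = 5/13, sin θ = 12/13: (-4, 10) → (-140/13, 2/13)
T5 scale by (-3, -1): (-140/13, 2/13) → (420/13, -2/13)
T6 translate by (-4, 2): (420/13, -2/13) → (368/13, 24/13)

T(p) = (368/13, 24/13)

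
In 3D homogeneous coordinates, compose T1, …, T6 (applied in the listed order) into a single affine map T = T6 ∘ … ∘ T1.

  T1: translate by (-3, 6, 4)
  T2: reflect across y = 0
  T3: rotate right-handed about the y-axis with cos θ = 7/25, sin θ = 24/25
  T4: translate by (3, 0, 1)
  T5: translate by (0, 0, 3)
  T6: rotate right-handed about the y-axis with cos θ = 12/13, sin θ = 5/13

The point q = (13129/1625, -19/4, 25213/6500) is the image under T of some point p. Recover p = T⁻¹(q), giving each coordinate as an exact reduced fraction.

p = (5/4, -5/4, -2/5)

T1 = [1 0 0 -3; 0 1 0 6; 0 0 1 4; 0 0 0 1]
T2·T1 = [1 0 0 -3; 0 -1 0 -6; 0 0 1 4; 0 0 0 1]
T3·…·T1 = [7/25 0 24/25 3; 0 -1 0 -6; -24/25 0 7/25 4; 0 0 0 1]
T4·…·T1 = [7/25 0 24/25 6; 0 -1 0 -6; -24/25 0 7/25 5; 0 0 0 1]
T5·…·T1 = [7/25 0 24/25 6; 0 -1 0 -6; -24/25 0 7/25 8; 0 0 0 1]
T6·…·T1 = [-36/325 0 323/325 112/13; 0 -1 0 -6; -323/325 0 -36/325 66/13; 0 0 0 1]
det M = -1; M⁻¹ = [-36/325 0 -323/325 6; 0 -1 0 -6; 323/325 0 -36/325 -8; 0 0 0 1]
M⁻¹ · (13129/1625, -19/4, 25213/6500)ᵀ = (5/4, -5/4, -2/5)ᵀ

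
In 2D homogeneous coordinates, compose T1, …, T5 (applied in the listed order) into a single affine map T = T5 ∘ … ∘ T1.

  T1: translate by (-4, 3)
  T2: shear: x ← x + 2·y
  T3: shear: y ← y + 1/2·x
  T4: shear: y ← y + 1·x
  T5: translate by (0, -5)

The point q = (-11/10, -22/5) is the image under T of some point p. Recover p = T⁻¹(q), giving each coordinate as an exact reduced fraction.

p = (-8/5, -3/4)

T1 = [1 0 -4; 0 1 3; 0 0 1]
T2·T1 = [1 2 2; 0 1 3; 0 0 1]
T3·…·T1 = [1 2 2; 1/2 2 4; 0 0 1]
T4·…·T1 = [1 2 2; 3/2 4 6; 0 0 1]
T5·…·T1 = [1 2 2; 3/2 4 1; 0 0 1]
det M = 1; M⁻¹ = [4 -2 -6; -3/2 1 2; 0 0 1]
M⁻¹ · (-11/10, -22/5)ᵀ = (-8/5, -3/4)ᵀ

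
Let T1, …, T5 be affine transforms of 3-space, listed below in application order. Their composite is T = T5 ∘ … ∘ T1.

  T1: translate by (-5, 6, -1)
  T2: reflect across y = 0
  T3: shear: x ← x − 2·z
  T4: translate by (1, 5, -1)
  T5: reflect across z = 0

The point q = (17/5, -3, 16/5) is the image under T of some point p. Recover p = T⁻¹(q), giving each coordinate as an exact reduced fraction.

T1 = [1 0 0 -5; 0 1 0 6; 0 0 1 -1; 0 0 0 1]
T2·T1 = [1 0 0 -5; 0 -1 0 -6; 0 0 1 -1; 0 0 0 1]
T3·…·T1 = [1 0 -2 -3; 0 -1 0 -6; 0 0 1 -1; 0 0 0 1]
T4·…·T1 = [1 0 -2 -2; 0 -1 0 -1; 0 0 1 -2; 0 0 0 1]
T5·…·T1 = [1 0 -2 -2; 0 -1 0 -1; 0 0 -1 2; 0 0 0 1]
det M = 1; M⁻¹ = [1 0 -2 6; 0 -1 0 -1; 0 0 -1 2; 0 0 0 1]
M⁻¹ · (17/5, -3, 16/5)ᵀ = (3, 2, -6/5)ᵀ

p = (3, 2, -6/5)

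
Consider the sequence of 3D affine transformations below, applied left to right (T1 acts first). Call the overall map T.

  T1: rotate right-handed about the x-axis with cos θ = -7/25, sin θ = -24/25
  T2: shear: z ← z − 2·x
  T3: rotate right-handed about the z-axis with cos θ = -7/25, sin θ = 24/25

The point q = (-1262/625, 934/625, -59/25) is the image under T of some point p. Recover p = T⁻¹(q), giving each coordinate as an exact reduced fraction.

p = (2, -2, 1)

T1 = [1 0 0 0; 0 -7/25 24/25 0; 0 -24/25 -7/25 0; 0 0 0 1]
T2·T1 = [1 0 0 0; 0 -7/25 24/25 0; -2 -24/25 -7/25 0; 0 0 0 1]
T3·…·T1 = [-7/25 168/625 -576/625 0; 24/25 49/625 -168/625 0; -2 -24/25 -7/25 0; 0 0 0 1]
det M = 1; M⁻¹ = [-7/25 24/25 0 0; 504/625 -1103/625 -24/25 0; -478/625 -504/625 -7/25 0; 0 0 0 1]
M⁻¹ · (-1262/625, 934/625, -59/25)ᵀ = (2, -2, 1)ᵀ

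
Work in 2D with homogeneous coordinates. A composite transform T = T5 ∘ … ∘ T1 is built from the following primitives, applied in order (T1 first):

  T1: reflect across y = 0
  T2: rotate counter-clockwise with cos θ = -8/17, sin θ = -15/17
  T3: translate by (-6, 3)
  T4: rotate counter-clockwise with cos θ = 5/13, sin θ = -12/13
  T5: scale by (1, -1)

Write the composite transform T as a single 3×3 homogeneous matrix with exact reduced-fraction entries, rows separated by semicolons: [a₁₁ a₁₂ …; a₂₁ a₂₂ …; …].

T = [-220/221 21/221 6/13; -21/221 -220/221 -87/13; 0 0 1]

T1 = [1 0 0; 0 -1 0; 0 0 1]
T2·T1 = [-8/17 -15/17 0; -15/17 8/17 0; 0 0 1]
T3·…·T1 = [-8/17 -15/17 -6; -15/17 8/17 3; 0 0 1]
T4·…·T1 = [-220/221 21/221 6/13; 21/221 220/221 87/13; 0 0 1]
T5·…·T1 = [-220/221 21/221 6/13; -21/221 -220/221 -87/13; 0 0 1]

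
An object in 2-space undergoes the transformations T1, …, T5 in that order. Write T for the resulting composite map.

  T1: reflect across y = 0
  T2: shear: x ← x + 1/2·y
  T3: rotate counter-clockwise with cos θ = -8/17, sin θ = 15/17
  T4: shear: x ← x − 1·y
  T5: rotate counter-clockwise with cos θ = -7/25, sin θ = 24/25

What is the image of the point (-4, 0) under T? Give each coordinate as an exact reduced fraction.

T(p) = (796/425, 2628/425)

T1 reflect across y = 0: (-4, 0) → (-4, 0)
T2 shear: x ← x + 1/2·y: (-4, 0) → (-4, 0)
T3 rotate counter-clockwise with cos θ = -8/17, sin θ = 15/17: (-4, 0) → (32/17, -60/17)
T4 shear: x ← x − 1·y: (32/17, -60/17) → (92/17, -60/17)
T5 rotate counter-clockwise with cos θ = -7/25, sin θ = 24/25: (92/17, -60/17) → (796/425, 2628/425)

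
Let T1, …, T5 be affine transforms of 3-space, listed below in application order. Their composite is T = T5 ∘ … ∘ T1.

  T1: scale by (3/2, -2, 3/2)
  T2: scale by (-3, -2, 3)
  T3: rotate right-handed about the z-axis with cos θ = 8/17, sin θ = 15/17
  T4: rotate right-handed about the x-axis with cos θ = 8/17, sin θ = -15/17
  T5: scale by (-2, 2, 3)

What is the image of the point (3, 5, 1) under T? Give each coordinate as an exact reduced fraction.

T1 scale by (3/2, -2, 3/2): (3, 5, 1) → (9/2, -10, 3/2)
T2 scale by (-3, -2, 3): (9/2, -10, 3/2) → (-27/2, 20, 9/2)
T3 rotate right-handed about the z-axis with cos θ = 8/17, sin θ = 15/17: (-27/2, 20, 9/2) → (-24, -5/2, 9/2)
T4 rotate right-handed about the x-axis with cos θ = 8/17, sin θ = -15/17: (-24, -5/2, 9/2) → (-24, 95/34, 147/34)
T5 scale by (-2, 2, 3): (-24, 95/34, 147/34) → (48, 95/17, 441/34)

T(p) = (48, 95/17, 441/34)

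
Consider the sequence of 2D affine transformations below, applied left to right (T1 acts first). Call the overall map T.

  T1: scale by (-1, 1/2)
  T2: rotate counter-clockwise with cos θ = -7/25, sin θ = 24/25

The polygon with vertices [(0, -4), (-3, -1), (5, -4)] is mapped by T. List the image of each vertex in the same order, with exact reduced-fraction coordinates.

T1 scale by (-1, 1/2): (0, -4) → (0, -2); (-3, -1) → (3, -1/2); (5, -4) → (-5, -2)
T2 rotate counter-clockwise with cos θ = -7/25, sin θ = 24/25: (0, -2) → (48/25, 14/25); (3, -1/2) → (-9/25, 151/50); (-5, -2) → (83/25, -106/25)

image vertices: (48/25, 14/25), (-9/25, 151/50), (83/25, -106/25)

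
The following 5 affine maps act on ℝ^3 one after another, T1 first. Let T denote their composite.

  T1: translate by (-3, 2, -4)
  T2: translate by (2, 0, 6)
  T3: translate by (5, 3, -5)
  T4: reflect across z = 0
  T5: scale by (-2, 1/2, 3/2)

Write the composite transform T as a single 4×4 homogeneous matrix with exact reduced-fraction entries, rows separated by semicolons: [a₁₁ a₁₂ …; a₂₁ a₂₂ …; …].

T1 = [1 0 0 -3; 0 1 0 2; 0 0 1 -4; 0 0 0 1]
T2·T1 = [1 0 0 -1; 0 1 0 2; 0 0 1 2; 0 0 0 1]
T3·…·T1 = [1 0 0 4; 0 1 0 5; 0 0 1 -3; 0 0 0 1]
T4·…·T1 = [1 0 0 4; 0 1 0 5; 0 0 -1 3; 0 0 0 1]
T5·…·T1 = [-2 0 0 -8; 0 1/2 0 5/2; 0 0 -3/2 9/2; 0 0 0 1]

T = [-2 0 0 -8; 0 1/2 0 5/2; 0 0 -3/2 9/2; 0 0 0 1]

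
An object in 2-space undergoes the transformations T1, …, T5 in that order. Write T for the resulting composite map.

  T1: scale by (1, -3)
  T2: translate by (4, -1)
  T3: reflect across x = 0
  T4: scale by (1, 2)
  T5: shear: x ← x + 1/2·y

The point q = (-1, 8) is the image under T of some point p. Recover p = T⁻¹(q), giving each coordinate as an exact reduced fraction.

T1 = [1 0 0; 0 -3 0; 0 0 1]
T2·T1 = [1 0 4; 0 -3 -1; 0 0 1]
T3·…·T1 = [-1 0 -4; 0 -3 -1; 0 0 1]
T4·…·T1 = [-1 0 -4; 0 -6 -2; 0 0 1]
T5·…·T1 = [-1 -3 -5; 0 -6 -2; 0 0 1]
det M = 6; M⁻¹ = [-1 1/2 -4; 0 -1/6 -1/3; 0 0 1]
M⁻¹ · (-1, 8)ᵀ = (1, -5/3)ᵀ

p = (1, -5/3)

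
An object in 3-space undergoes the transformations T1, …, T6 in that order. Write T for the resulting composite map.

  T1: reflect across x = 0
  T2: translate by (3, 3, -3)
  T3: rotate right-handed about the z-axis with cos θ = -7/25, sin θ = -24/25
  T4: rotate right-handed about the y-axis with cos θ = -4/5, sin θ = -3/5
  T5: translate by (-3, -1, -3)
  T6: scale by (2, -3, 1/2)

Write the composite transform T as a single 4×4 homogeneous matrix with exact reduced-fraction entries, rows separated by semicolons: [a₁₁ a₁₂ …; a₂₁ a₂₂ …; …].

T1 = [-1 0 0 0; 0 1 0 0; 0 0 1 0; 0 0 0 1]
T2·T1 = [-1 0 0 3; 0 1 0 3; 0 0 1 -3; 0 0 0 1]
T3·…·T1 = [7/25 24/25 0 51/25; 24/25 -7/25 0 -93/25; 0 0 1 -3; 0 0 0 1]
T4·…·T1 = [-28/125 -96/125 -3/5 21/125; 24/25 -7/25 0 -93/25; 21/125 72/125 -4/5 453/125; 0 0 0 1]
T5·…·T1 = [-28/125 -96/125 -3/5 -354/125; 24/25 -7/25 0 -118/25; 21/125 72/125 -4/5 78/125; 0 0 0 1]
T6·…·T1 = [-56/125 -192/125 -6/5 -708/125; -72/25 21/25 0 354/25; 21/250 36/125 -2/5 39/125; 0 0 0 1]

T = [-56/125 -192/125 -6/5 -708/125; -72/25 21/25 0 354/25; 21/250 36/125 -2/5 39/125; 0 0 0 1]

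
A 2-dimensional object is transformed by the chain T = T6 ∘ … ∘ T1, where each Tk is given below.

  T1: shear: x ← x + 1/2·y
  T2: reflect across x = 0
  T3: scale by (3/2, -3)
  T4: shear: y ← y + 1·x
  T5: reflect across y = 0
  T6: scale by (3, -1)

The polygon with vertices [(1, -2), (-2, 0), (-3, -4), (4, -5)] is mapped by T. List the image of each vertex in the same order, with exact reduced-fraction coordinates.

T1 shear: x ← x + 1/2·y: (1, -2) → (0, -2); (-2, 0) → (-2, 0); (-3, -4) → (-5, -4); (4, -5) → (3/2, -5)
T2 reflect across x = 0: (0, -2) → (0, -2); (-2, 0) → (2, 0); (-5, -4) → (5, -4); (3/2, -5) → (-3/2, -5)
T3 scale by (3/2, -3): (0, -2) → (0, 6); (2, 0) → (3, 0); (5, -4) → (15/2, 12); (-3/2, -5) → (-9/4, 15)
T4 shear: y ← y + 1·x: (0, 6) → (0, 6); (3, 0) → (3, 3); (15/2, 12) → (15/2, 39/2); (-9/4, 15) → (-9/4, 51/4)
T5 reflect across y = 0: (0, 6) → (0, -6); (3, 3) → (3, -3); (15/2, 39/2) → (15/2, -39/2); (-9/4, 51/4) → (-9/4, -51/4)
T6 scale by (3, -1): (0, -6) → (0, 6); (3, -3) → (9, 3); (15/2, -39/2) → (45/2, 39/2); (-9/4, -51/4) → (-27/4, 51/4)

image vertices: (0, 6), (9, 3), (45/2, 39/2), (-27/4, 51/4)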